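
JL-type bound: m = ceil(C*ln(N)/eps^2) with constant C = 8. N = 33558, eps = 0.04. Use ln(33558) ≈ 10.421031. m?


ln(33558) ≈ 10.421031.
eps^2 = 0.04^2 = 0.0016.
C*ln(N)/eps^2 ≈ 8*10.421031/0.0016 ≈ 52105.155.
m = ceil(52105.155) = 52106.

52106


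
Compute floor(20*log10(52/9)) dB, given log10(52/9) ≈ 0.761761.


||x||/||e|| = 52/9.
log10(52/9) ≈ 0.761761.
20*log10(||x||/||e||) ≈ 20*0.761761 = 15.23522.
floor(15.23522) = 15.

15


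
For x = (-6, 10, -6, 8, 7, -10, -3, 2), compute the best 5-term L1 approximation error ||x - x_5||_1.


Sorted |x_i| descending: [10, 10, 8, 7, 6, 6, 3, 2]
Keep top 5: [10, 10, 8, 7, 6]
Tail entries: [6, 3, 2]
L1 error = sum of tail = 11.

11


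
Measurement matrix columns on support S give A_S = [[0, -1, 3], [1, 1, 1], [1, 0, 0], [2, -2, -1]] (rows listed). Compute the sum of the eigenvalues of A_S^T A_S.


Sum of eigenvalues of A_S^T A_S = trace(A_S^T A_S) = sum of squared column norms of A_S.
A_S^T A_S diagonal: [6, 6, 11].
trace = 6 + 6 + 11 = 23.

23


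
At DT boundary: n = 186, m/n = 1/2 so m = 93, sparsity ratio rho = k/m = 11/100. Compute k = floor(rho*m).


m = 1/2*186 = 93.
rho = 11/100.
rho*m = 11/100*93 = 10.23.
k = floor(10.23) = 10.

10


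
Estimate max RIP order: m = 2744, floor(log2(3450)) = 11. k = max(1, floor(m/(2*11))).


floor(log2(3450)) = 11.
2*11 = 22.
m/(2*floor(log2(n))) = 2744/22 ≈ 124.7273.
floor = 124.
k = max(1, 124) = 124.

124


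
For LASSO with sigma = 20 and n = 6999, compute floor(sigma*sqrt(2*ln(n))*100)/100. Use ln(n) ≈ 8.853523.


ln(6999) ≈ 8.853523.
2*ln(n) ≈ 17.707046.
sqrt(2*ln(n)) ≈ sqrt(17.707046) ≈ 4.207974.
lambda ≈ 20*4.207974 = 84.15948.
floor(lambda*100)/100 = 84.15.

84.15


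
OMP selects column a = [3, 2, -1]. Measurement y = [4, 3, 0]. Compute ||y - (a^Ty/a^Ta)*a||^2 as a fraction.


a^T a = 14.
a^T y = 18.
coeff = 18/14 = 9/7.
||r||^2 = 13/7.

13/7


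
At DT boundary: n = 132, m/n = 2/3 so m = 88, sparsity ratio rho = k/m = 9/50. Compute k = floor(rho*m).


m = 2/3*132 = 88.
rho = 9/50.
rho*m = 9/50*88 = 15.84.
k = floor(15.84) = 15.

15


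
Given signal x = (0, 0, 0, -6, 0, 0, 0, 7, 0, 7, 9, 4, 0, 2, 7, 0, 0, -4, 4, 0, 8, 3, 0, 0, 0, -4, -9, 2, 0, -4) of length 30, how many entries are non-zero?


Non-zero positions: [3, 7, 9, 10, 11, 13, 14, 17, 18, 20, 21, 25, 26, 27, 29].
Sparsity = 15.

15


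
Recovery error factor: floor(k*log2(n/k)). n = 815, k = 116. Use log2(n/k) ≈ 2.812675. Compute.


log2(n/k) = log2(815/116) ≈ 2.812675.
k*log2(n/k) ≈ 116*2.812675 = 326.2703.
floor(326.2703) = 326.

326


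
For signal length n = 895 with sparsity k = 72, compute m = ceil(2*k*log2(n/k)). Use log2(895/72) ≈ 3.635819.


log2(n/k) = log2(895/72) ≈ 3.635819.
2*k*log2(n/k) ≈ 2*72*3.635819 = 523.557936.
m = ceil(523.557936) = 524.

524


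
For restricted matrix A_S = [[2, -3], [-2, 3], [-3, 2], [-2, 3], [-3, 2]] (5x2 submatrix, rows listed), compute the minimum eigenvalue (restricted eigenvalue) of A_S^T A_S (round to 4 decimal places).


A_S^T A_S = [[30, -30], [-30, 35]].
trace = 65.
det = 150.
disc = trace^2 - 4*det = 4225 - 4*150 = 3625.
sqrt(3625) ≈ 60.207973.
lam_min = (65 - sqrt(3625))/2 ≈ (65 - 60.207973)/2 = 2.3960135 ≈ 2.3960.

2.3960


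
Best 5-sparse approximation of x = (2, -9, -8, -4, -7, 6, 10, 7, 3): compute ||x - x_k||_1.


Sorted |x_i| descending: [10, 9, 8, 7, 7, 6, 4, 3, 2]
Keep top 5: [10, 9, 8, 7, 7]
Tail entries: [6, 4, 3, 2]
L1 error = sum of tail = 15.

15


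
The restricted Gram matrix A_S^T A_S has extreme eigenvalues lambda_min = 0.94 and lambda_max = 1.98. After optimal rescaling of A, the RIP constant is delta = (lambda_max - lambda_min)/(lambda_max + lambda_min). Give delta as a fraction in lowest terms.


lambda_max - lambda_min = 1.98 - 0.94 = 1.04.
lambda_max + lambda_min = 1.98 + 0.94 = 2.92.
delta = 1.04/2.92 = 104/292 = 26/73.

26/73


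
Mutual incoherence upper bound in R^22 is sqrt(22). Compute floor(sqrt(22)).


4^2 = 16 <= 22 < 25 = 5^2, so 4 <= sqrt(22) < 5.
floor(sqrt(22)) = 4.

4


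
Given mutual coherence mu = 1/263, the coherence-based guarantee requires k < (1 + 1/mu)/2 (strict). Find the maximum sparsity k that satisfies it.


1/mu = 263.
1 + 1/mu = 264.
(1 + 1/mu)/2 = 132 is an integer and the inequality is strict, so k_max = 132 - 1 = 131.

131


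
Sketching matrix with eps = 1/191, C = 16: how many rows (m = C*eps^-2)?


1/eps = 191.
(1/eps)^2 = 36481.
m = 16*36481 = 583696.

583696


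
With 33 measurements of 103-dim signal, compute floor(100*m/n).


100*m/n = 100*33/103 ≈ 32.0388.
floor = 32.

32


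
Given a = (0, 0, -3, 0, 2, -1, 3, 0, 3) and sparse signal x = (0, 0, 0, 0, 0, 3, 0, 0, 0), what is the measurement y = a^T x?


Non-zero terms: ['-1*3']
Products: [-3]
y = sum = -3.

-3


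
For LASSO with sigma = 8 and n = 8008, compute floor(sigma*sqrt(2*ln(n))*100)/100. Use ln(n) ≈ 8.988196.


ln(8008) ≈ 8.988196.
2*ln(n) ≈ 17.976392.
sqrt(2*ln(n)) ≈ sqrt(17.976392) ≈ 4.239858.
lambda ≈ 8*4.239858 = 33.918864.
floor(lambda*100)/100 = 33.91.

33.91


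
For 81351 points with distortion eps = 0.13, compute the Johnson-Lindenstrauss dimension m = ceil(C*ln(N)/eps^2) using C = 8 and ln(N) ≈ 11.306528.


ln(81351) ≈ 11.306528.
eps^2 = 0.13^2 = 0.0169.
C*ln(N)/eps^2 ≈ 8*11.306528/0.0169 ≈ 5352.2026.
m = ceil(5352.2026) = 5353.

5353


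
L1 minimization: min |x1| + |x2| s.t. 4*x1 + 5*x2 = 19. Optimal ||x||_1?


Axis intercepts:
  x1 = 19/4, x2 = 0: L1 = 19/4
  x1 = 0, x2 = 19/5: L1 = 19/5
x* = (0, 19/5)
||x*||_1 = 19/5.

19/5


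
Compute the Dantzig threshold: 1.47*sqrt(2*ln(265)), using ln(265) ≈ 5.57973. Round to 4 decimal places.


ln(265) ≈ 5.57973.
2*ln(n) ≈ 11.15946.
sqrt(2*ln(n)) ≈ sqrt(11.15946) ≈ 3.340578.
threshold ≈ 1.47*3.340578 = 4.91064966 ≈ 4.9106.

4.9106


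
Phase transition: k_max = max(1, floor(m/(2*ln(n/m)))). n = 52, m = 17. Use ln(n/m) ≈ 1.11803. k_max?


n/m = 52/17.
ln(n/m) ≈ 1.11803.
2*ln(n/m) ≈ 2.23606.
m/(2*ln(n/m)) ≈ 17/2.23606 ≈ 7.6027.
floor = 7.
k_max = max(1, 7) = 7.

7


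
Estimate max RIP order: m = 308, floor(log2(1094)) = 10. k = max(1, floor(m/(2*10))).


floor(log2(1094)) = 10.
2*10 = 20.
m/(2*floor(log2(n))) = 308/20 ≈ 15.4.
floor = 15.
k = max(1, 15) = 15.

15


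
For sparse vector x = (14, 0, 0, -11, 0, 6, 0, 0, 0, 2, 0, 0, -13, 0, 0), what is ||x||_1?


Non-zero entries: [(0, 14), (3, -11), (5, 6), (9, 2), (12, -13)]
Absolute values: [14, 11, 6, 2, 13]
||x||_1 = sum = 46.

46


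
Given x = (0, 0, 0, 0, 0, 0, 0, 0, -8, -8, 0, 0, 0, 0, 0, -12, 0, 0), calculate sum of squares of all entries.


Non-zero entries: [(8, -8), (9, -8), (15, -12)]
Squares: [64, 64, 144]
||x||_2^2 = sum = 272.

272


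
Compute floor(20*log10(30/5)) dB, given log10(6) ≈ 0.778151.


||x||/||e|| = 30/5 = 6.
log10(6) ≈ 0.778151.
20*log10(||x||/||e||) ≈ 20*0.778151 = 15.56302.
floor(15.56302) = 15.

15


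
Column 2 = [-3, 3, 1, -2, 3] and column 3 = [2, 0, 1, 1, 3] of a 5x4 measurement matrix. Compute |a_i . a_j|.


Inner product: -3*2 + 3*0 + 1*1 + -2*1 + 3*3
Products: [-6, 0, 1, -2, 9]
Sum = 2.
|dot| = 2.

2


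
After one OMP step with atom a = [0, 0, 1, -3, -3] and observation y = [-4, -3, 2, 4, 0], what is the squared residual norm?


a^T a = 19.
a^T y = -10.
coeff = -10/19 = -10/19.
||r||^2 = 755/19.

755/19


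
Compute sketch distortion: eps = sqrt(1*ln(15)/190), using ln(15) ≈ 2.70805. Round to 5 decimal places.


ln(15) ≈ 2.70805.
1*ln(N)/m ≈ 1*2.70805/190 ≈ 0.01425289.
eps = sqrt(0.01425289) ≈ 0.1193855 ≈ 0.11939.

0.11939


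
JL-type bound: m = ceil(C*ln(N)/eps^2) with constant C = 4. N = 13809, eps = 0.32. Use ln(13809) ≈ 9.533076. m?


ln(13809) ≈ 9.533076.
eps^2 = 0.32^2 = 0.1024.
C*ln(N)/eps^2 ≈ 4*9.533076/0.1024 ≈ 372.3858.
m = ceil(372.3858) = 373.

373


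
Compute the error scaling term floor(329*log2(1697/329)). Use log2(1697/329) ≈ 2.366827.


log2(n/k) = log2(1697/329) ≈ 2.366827.
k*log2(n/k) ≈ 329*2.366827 = 778.686083.
floor(778.686083) = 778.

778


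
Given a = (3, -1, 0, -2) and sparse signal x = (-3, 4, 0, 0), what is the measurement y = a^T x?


Non-zero terms: ['3*-3', '-1*4']
Products: [-9, -4]
y = sum = -13.

-13


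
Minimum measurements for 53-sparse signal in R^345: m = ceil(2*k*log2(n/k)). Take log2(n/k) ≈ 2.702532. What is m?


log2(n/k) = log2(345/53) ≈ 2.702532.
2*k*log2(n/k) ≈ 2*53*2.702532 = 286.468392.
m = ceil(286.468392) = 287.

287


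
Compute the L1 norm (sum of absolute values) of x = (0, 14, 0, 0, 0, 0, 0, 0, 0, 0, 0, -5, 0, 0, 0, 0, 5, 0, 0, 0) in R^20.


Non-zero entries: [(1, 14), (11, -5), (16, 5)]
Absolute values: [14, 5, 5]
||x||_1 = sum = 24.

24


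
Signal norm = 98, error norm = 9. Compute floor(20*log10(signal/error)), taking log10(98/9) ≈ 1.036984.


||x||/||e|| = 98/9.
log10(98/9) ≈ 1.036984.
20*log10(||x||/||e||) ≈ 20*1.036984 = 20.73968.
floor(20.73968) = 20.

20


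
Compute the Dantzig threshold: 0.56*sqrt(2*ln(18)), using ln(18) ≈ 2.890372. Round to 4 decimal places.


ln(18) ≈ 2.890372.
2*ln(n) ≈ 5.780744.
sqrt(2*ln(n)) ≈ sqrt(5.780744) ≈ 2.404318.
threshold ≈ 0.56*2.404318 = 1.34641808 ≈ 1.3464.

1.3464


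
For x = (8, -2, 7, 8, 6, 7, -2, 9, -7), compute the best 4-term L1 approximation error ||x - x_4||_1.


Sorted |x_i| descending: [9, 8, 8, 7, 7, 7, 6, 2, 2]
Keep top 4: [9, 8, 8, 7]
Tail entries: [7, 7, 6, 2, 2]
L1 error = sum of tail = 24.

24


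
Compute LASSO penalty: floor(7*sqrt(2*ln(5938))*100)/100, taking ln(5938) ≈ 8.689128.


ln(5938) ≈ 8.689128.
2*ln(n) ≈ 17.378256.
sqrt(2*ln(n)) ≈ sqrt(17.378256) ≈ 4.168724.
lambda ≈ 7*4.168724 = 29.181068.
floor(lambda*100)/100 = 29.18.

29.18


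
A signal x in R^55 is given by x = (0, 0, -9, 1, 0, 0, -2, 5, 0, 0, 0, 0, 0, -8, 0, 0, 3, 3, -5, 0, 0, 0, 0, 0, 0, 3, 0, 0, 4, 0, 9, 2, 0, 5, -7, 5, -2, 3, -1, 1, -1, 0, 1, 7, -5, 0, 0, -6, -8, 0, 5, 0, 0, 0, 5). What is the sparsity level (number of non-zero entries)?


Non-zero positions: [2, 3, 6, 7, 13, 16, 17, 18, 25, 28, 30, 31, 33, 34, 35, 36, 37, 38, 39, 40, 42, 43, 44, 47, 48, 50, 54].
Sparsity = 27.

27


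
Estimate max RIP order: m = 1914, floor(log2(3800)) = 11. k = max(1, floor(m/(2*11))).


floor(log2(3800)) = 11.
2*11 = 22.
m/(2*floor(log2(n))) = 1914/22 ≈ 87.0.
floor = 87.
k = max(1, 87) = 87.

87


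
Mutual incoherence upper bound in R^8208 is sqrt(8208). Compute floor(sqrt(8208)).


90^2 = 8100 <= 8208 < 8281 = 91^2, so 90 <= sqrt(8208) < 91.
floor(sqrt(8208)) = 90.

90


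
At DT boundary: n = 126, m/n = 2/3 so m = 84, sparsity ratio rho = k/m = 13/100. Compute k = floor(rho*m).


m = 2/3*126 = 84.
rho = 13/100.
rho*m = 13/100*84 = 10.92.
k = floor(10.92) = 10.

10


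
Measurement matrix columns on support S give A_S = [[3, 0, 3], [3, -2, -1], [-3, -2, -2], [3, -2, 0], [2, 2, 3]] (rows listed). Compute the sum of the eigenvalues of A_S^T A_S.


Sum of eigenvalues of A_S^T A_S = trace(A_S^T A_S) = sum of squared column norms of A_S.
A_S^T A_S diagonal: [40, 16, 23].
trace = 40 + 16 + 23 = 79.

79


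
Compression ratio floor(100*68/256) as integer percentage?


100*m/n = 100*68/256 ≈ 26.5625.
floor = 26.

26


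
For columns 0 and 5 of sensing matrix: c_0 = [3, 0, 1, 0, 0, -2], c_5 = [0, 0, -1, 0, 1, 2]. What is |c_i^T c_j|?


Inner product: 3*0 + 0*0 + 1*-1 + 0*0 + 0*1 + -2*2
Products: [0, 0, -1, 0, 0, -4]
Sum = -5.
|dot| = 5.

5


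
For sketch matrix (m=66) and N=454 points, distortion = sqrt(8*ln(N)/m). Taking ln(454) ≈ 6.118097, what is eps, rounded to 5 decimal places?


ln(454) ≈ 6.118097.
8*ln(N)/m ≈ 8*6.118097/66 ≈ 0.74158752.
eps = sqrt(0.74158752) ≈ 0.8611548 ≈ 0.86115.

0.86115


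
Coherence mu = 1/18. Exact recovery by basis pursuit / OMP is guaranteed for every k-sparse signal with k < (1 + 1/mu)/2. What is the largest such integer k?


1/mu = 18.
1 + 1/mu = 19.
(1 + 1/mu)/2 = 9.5 is not an integer, so k_max = floor(9.5) = 9.

9


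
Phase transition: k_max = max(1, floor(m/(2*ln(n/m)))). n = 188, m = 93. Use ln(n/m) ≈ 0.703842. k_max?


n/m = 188/93.
ln(n/m) ≈ 0.703842.
2*ln(n/m) ≈ 1.407684.
m/(2*ln(n/m)) ≈ 93/1.407684 ≈ 66.066.
floor = 66.
k_max = max(1, 66) = 66.

66


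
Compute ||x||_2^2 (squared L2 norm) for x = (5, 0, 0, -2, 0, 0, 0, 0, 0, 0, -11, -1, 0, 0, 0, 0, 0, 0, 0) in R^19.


Non-zero entries: [(0, 5), (3, -2), (10, -11), (11, -1)]
Squares: [25, 4, 121, 1]
||x||_2^2 = sum = 151.

151


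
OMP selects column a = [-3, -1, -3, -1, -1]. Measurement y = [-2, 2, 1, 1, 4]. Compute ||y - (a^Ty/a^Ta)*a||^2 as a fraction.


a^T a = 21.
a^T y = -4.
coeff = -4/21 = -4/21.
||r||^2 = 530/21.

530/21


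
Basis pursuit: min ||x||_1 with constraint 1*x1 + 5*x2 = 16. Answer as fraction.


Axis intercepts:
  x1 = 16, x2 = 0: L1 = 16
  x1 = 0, x2 = 16/5: L1 = 16/5
x* = (0, 16/5)
||x*||_1 = 16/5.

16/5


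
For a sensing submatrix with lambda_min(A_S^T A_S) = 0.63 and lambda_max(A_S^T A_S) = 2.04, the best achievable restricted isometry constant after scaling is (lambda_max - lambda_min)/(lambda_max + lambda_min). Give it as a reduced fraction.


lambda_max - lambda_min = 2.04 - 0.63 = 1.41.
lambda_max + lambda_min = 2.04 + 0.63 = 2.67.
delta = 1.41/2.67 = 141/267 = 47/89.

47/89


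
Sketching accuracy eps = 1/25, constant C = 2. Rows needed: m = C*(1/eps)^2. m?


1/eps = 25.
(1/eps)^2 = 625.
m = 2*625 = 1250.

1250


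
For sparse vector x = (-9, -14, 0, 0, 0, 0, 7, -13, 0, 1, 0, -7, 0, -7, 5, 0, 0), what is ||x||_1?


Non-zero entries: [(0, -9), (1, -14), (6, 7), (7, -13), (9, 1), (11, -7), (13, -7), (14, 5)]
Absolute values: [9, 14, 7, 13, 1, 7, 7, 5]
||x||_1 = sum = 63.

63


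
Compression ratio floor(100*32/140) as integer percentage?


100*m/n = 100*32/140 ≈ 22.8571.
floor = 22.

22


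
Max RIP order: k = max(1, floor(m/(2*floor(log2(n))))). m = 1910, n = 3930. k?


floor(log2(3930)) = 11.
2*11 = 22.
m/(2*floor(log2(n))) = 1910/22 ≈ 86.8182.
floor = 86.
k = max(1, 86) = 86.

86


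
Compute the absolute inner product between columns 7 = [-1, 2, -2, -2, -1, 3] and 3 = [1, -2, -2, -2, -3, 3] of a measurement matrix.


Inner product: -1*1 + 2*-2 + -2*-2 + -2*-2 + -1*-3 + 3*3
Products: [-1, -4, 4, 4, 3, 9]
Sum = 15.
|dot| = 15.

15


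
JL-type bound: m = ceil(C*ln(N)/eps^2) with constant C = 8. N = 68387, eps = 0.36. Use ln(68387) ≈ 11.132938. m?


ln(68387) ≈ 11.132938.
eps^2 = 0.36^2 = 0.1296.
C*ln(N)/eps^2 ≈ 8*11.132938/0.1296 ≈ 687.2184.
m = ceil(687.2184) = 688.

688


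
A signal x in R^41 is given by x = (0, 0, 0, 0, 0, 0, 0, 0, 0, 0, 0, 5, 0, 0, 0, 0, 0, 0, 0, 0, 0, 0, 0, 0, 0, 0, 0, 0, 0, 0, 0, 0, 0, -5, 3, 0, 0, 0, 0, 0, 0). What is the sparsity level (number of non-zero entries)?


Non-zero positions: [11, 33, 34].
Sparsity = 3.

3


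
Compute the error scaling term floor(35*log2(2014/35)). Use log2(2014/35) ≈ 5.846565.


log2(n/k) = log2(2014/35) ≈ 5.846565.
k*log2(n/k) ≈ 35*5.846565 = 204.629775.
floor(204.629775) = 204.

204


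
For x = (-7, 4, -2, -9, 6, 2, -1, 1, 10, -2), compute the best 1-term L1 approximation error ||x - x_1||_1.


Sorted |x_i| descending: [10, 9, 7, 6, 4, 2, 2, 2, 1, 1]
Keep top 1: [10]
Tail entries: [9, 7, 6, 4, 2, 2, 2, 1, 1]
L1 error = sum of tail = 34.

34


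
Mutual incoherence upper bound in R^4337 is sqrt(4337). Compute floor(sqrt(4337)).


65^2 = 4225 <= 4337 < 4356 = 66^2, so 65 <= sqrt(4337) < 66.
floor(sqrt(4337)) = 65.

65


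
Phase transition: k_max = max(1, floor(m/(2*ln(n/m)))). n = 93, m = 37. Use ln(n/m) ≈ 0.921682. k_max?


n/m = 93/37.
ln(n/m) ≈ 0.921682.
2*ln(n/m) ≈ 1.843364.
m/(2*ln(n/m)) ≈ 37/1.843364 ≈ 20.072.
floor = 20.
k_max = max(1, 20) = 20.

20


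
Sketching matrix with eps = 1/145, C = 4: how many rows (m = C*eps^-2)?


1/eps = 145.
(1/eps)^2 = 21025.
m = 4*21025 = 84100.

84100


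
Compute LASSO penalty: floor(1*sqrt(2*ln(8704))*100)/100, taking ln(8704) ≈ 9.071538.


ln(8704) ≈ 9.071538.
2*ln(n) ≈ 18.143076.
sqrt(2*ln(n)) ≈ sqrt(18.143076) ≈ 4.259469.
lambda ≈ 1*4.259469 = 4.259469.
floor(lambda*100)/100 = 4.25.

4.25


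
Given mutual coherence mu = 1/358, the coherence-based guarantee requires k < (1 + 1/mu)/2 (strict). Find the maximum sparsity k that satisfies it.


1/mu = 358.
1 + 1/mu = 359.
(1 + 1/mu)/2 = 179.5 is not an integer, so k_max = floor(179.5) = 179.

179


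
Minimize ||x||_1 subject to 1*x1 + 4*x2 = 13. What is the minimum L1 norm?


Axis intercepts:
  x1 = 13, x2 = 0: L1 = 13
  x1 = 0, x2 = 13/4: L1 = 13/4
x* = (0, 13/4)
||x*||_1 = 13/4.

13/4


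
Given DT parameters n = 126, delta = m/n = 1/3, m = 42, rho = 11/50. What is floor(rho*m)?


m = 1/3*126 = 42.
rho = 11/50.
rho*m = 11/50*42 = 9.24.
k = floor(9.24) = 9.

9


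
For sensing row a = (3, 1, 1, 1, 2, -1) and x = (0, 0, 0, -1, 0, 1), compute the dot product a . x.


Non-zero terms: ['1*-1', '-1*1']
Products: [-1, -1]
y = sum = -2.

-2


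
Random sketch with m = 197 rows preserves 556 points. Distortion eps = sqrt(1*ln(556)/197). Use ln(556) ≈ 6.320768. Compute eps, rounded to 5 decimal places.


ln(556) ≈ 6.320768.
1*ln(N)/m ≈ 1*6.320768/197 ≈ 0.03208512.
eps = sqrt(0.03208512) ≈ 0.1791232 ≈ 0.17912.

0.17912


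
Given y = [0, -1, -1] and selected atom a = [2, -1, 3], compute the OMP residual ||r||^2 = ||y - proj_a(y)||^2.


a^T a = 14.
a^T y = -2.
coeff = -2/14 = -1/7.
||r||^2 = 12/7.

12/7


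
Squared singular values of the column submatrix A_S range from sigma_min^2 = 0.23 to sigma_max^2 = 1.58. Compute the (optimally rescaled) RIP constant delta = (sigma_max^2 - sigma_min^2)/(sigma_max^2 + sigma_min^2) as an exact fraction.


lambda_max - lambda_min = 1.58 - 0.23 = 1.35.
lambda_max + lambda_min = 1.58 + 0.23 = 1.81.
delta = 1.35/1.81 = 135/181.

135/181


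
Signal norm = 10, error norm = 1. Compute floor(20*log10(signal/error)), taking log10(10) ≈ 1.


||x||/||e|| = 10/1 = 10.
log10(10) ≈ 1.
20*log10(||x||/||e||) ≈ 20*1 = 20.
floor(20) = 20.

20


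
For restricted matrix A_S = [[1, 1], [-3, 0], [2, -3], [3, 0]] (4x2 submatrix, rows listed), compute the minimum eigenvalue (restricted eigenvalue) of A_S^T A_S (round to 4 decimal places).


A_S^T A_S = [[23, -5], [-5, 10]].
trace = 33.
det = 205.
disc = trace^2 - 4*det = 1089 - 4*205 = 269.
sqrt(269) ≈ 16.401219.
lam_min = (33 - sqrt(269))/2 ≈ (33 - 16.401219)/2 = 8.2993905 ≈ 8.2994.

8.2994


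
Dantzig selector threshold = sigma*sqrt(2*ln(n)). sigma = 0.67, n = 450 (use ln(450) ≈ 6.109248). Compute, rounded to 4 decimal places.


ln(450) ≈ 6.109248.
2*ln(n) ≈ 12.218496.
sqrt(2*ln(n)) ≈ sqrt(12.218496) ≈ 3.495497.
threshold ≈ 0.67*3.495497 = 2.34198299 ≈ 2.3420.

2.3420


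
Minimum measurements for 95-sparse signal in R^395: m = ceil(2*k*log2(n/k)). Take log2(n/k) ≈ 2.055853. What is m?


log2(n/k) = log2(395/95) ≈ 2.055853.
2*k*log2(n/k) ≈ 2*95*2.055853 = 390.61207.
m = ceil(390.61207) = 391.

391


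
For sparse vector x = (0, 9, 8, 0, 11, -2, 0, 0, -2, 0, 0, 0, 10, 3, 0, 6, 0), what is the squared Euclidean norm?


Non-zero entries: [(1, 9), (2, 8), (4, 11), (5, -2), (8, -2), (12, 10), (13, 3), (15, 6)]
Squares: [81, 64, 121, 4, 4, 100, 9, 36]
||x||_2^2 = sum = 419.

419


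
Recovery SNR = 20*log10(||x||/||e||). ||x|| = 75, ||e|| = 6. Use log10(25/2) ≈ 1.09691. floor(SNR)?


||x||/||e|| = 75/6 = 25/2.
log10(25/2) ≈ 1.09691.
20*log10(||x||/||e||) ≈ 20*1.09691 = 21.9382.
floor(21.9382) = 21.

21


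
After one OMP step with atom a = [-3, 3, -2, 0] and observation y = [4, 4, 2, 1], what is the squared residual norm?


a^T a = 22.
a^T y = -4.
coeff = -4/22 = -2/11.
||r||^2 = 399/11.

399/11


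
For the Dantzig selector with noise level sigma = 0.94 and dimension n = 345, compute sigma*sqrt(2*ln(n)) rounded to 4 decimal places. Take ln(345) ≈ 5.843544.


ln(345) ≈ 5.843544.
2*ln(n) ≈ 11.687088.
sqrt(2*ln(n)) ≈ sqrt(11.687088) ≈ 3.418638.
threshold ≈ 0.94*3.418638 = 3.21351972 ≈ 3.2135.

3.2135


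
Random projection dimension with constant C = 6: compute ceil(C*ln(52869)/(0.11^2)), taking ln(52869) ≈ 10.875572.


ln(52869) ≈ 10.875572.
eps^2 = 0.11^2 = 0.0121.
C*ln(N)/eps^2 ≈ 6*10.875572/0.0121 ≈ 5392.8456.
m = ceil(5392.8456) = 5393.

5393


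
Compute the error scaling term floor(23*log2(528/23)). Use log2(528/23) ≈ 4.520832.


log2(n/k) = log2(528/23) ≈ 4.520832.
k*log2(n/k) ≈ 23*4.520832 = 103.979136.
floor(103.979136) = 103.

103


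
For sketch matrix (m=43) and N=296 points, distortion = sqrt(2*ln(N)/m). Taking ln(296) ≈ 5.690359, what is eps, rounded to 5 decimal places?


ln(296) ≈ 5.690359.
2*ln(N)/m ≈ 2*5.690359/43 ≈ 0.26466786.
eps = sqrt(0.26466786) ≈ 0.5144588 ≈ 0.51446.

0.51446


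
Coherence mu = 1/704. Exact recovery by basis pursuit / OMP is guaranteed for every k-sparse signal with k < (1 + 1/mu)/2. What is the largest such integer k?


1/mu = 704.
1 + 1/mu = 705.
(1 + 1/mu)/2 = 352.5 is not an integer, so k_max = floor(352.5) = 352.

352


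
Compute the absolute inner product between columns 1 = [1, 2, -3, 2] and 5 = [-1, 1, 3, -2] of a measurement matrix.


Inner product: 1*-1 + 2*1 + -3*3 + 2*-2
Products: [-1, 2, -9, -4]
Sum = -12.
|dot| = 12.

12


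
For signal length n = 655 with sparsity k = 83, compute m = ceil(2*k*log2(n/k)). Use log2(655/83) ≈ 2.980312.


log2(n/k) = log2(655/83) ≈ 2.980312.
2*k*log2(n/k) ≈ 2*83*2.980312 = 494.731792.
m = ceil(494.731792) = 495.

495


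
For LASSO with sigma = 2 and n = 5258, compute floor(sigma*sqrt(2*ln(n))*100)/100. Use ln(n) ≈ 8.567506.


ln(5258) ≈ 8.567506.
2*ln(n) ≈ 17.135012.
sqrt(2*ln(n)) ≈ sqrt(17.135012) ≈ 4.139446.
lambda ≈ 2*4.139446 = 8.278892.
floor(lambda*100)/100 = 8.27.

8.27


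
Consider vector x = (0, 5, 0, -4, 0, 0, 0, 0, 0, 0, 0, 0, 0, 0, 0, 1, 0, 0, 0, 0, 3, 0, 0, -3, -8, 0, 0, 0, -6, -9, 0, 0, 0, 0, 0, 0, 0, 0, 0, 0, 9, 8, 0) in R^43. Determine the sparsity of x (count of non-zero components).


Non-zero positions: [1, 3, 15, 20, 23, 24, 28, 29, 40, 41].
Sparsity = 10.

10


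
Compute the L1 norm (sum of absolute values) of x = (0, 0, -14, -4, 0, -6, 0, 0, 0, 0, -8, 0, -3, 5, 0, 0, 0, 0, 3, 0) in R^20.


Non-zero entries: [(2, -14), (3, -4), (5, -6), (10, -8), (12, -3), (13, 5), (18, 3)]
Absolute values: [14, 4, 6, 8, 3, 5, 3]
||x||_1 = sum = 43.

43


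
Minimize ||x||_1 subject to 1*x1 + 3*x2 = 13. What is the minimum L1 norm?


Axis intercepts:
  x1 = 13, x2 = 0: L1 = 13
  x1 = 0, x2 = 13/3: L1 = 13/3
x* = (0, 13/3)
||x*||_1 = 13/3.

13/3


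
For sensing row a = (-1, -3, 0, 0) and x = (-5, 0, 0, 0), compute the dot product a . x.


Non-zero terms: ['-1*-5']
Products: [5]
y = sum = 5.

5


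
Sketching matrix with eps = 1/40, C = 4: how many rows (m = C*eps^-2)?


1/eps = 40.
(1/eps)^2 = 1600.
m = 4*1600 = 6400.

6400


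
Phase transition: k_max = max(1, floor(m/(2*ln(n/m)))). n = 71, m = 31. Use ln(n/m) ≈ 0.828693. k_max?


n/m = 71/31.
ln(n/m) ≈ 0.828693.
2*ln(n/m) ≈ 1.657386.
m/(2*ln(n/m)) ≈ 31/1.657386 ≈ 18.7042.
floor = 18.
k_max = max(1, 18) = 18.

18


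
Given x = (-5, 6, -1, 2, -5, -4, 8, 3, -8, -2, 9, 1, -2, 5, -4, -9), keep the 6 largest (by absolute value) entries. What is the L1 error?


Sorted |x_i| descending: [9, 9, 8, 8, 6, 5, 5, 5, 4, 4, 3, 2, 2, 2, 1, 1]
Keep top 6: [9, 9, 8, 8, 6, 5]
Tail entries: [5, 5, 4, 4, 3, 2, 2, 2, 1, 1]
L1 error = sum of tail = 29.

29


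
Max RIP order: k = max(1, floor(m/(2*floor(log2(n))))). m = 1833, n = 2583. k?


floor(log2(2583)) = 11.
2*11 = 22.
m/(2*floor(log2(n))) = 1833/22 ≈ 83.3182.
floor = 83.
k = max(1, 83) = 83.

83


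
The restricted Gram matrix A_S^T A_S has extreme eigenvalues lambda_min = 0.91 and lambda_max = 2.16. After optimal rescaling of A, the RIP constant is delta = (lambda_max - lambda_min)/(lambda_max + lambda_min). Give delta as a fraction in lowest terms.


lambda_max - lambda_min = 2.16 - 0.91 = 1.25.
lambda_max + lambda_min = 2.16 + 0.91 = 3.07.
delta = 1.25/3.07 = 125/307.

125/307


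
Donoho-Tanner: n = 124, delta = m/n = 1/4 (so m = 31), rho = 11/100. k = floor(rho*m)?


m = 1/4*124 = 31.
rho = 11/100.
rho*m = 11/100*31 = 3.41.
k = floor(3.41) = 3.

3


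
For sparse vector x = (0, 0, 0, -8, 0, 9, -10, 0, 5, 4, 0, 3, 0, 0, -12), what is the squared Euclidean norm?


Non-zero entries: [(3, -8), (5, 9), (6, -10), (8, 5), (9, 4), (11, 3), (14, -12)]
Squares: [64, 81, 100, 25, 16, 9, 144]
||x||_2^2 = sum = 439.

439


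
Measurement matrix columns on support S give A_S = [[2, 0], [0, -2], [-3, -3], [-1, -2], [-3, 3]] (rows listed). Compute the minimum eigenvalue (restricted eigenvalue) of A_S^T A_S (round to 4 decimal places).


A_S^T A_S = [[23, 2], [2, 26]].
trace = 49.
det = 594.
disc = trace^2 - 4*det = 2401 - 4*594 = 25.
sqrt(25) = 5.
lam_min = (49 - 5)/2 = 22 = 22.0000.

22.0000


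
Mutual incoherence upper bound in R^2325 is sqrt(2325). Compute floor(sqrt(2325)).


48^2 = 2304 <= 2325 < 2401 = 49^2, so 48 <= sqrt(2325) < 49.
floor(sqrt(2325)) = 48.

48


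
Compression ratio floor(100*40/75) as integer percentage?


100*m/n = 100*40/75 ≈ 53.3333.
floor = 53.

53


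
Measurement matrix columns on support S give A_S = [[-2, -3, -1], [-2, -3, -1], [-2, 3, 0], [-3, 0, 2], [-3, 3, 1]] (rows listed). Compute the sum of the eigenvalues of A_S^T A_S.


Sum of eigenvalues of A_S^T A_S = trace(A_S^T A_S) = sum of squared column norms of A_S.
A_S^T A_S diagonal: [30, 36, 7].
trace = 30 + 36 + 7 = 73.

73


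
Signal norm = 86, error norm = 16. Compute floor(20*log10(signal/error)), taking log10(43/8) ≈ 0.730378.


||x||/||e|| = 86/16 = 43/8.
log10(43/8) ≈ 0.730378.
20*log10(||x||/||e||) ≈ 20*0.730378 = 14.60756.
floor(14.60756) = 14.

14


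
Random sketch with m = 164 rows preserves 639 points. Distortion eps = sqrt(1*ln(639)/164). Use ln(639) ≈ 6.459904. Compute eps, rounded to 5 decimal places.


ln(639) ≈ 6.459904.
1*ln(N)/m ≈ 1*6.459904/164 ≈ 0.03938966.
eps = sqrt(0.03938966) ≈ 0.1984683 ≈ 0.19847.

0.19847


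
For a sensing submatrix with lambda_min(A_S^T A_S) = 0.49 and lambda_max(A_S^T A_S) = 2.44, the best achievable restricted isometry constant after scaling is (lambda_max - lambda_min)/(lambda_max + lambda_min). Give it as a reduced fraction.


lambda_max - lambda_min = 2.44 - 0.49 = 1.95.
lambda_max + lambda_min = 2.44 + 0.49 = 2.93.
delta = 1.95/2.93 = 195/293.

195/293


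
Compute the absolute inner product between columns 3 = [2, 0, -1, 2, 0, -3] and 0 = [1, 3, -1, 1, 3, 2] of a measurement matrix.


Inner product: 2*1 + 0*3 + -1*-1 + 2*1 + 0*3 + -3*2
Products: [2, 0, 1, 2, 0, -6]
Sum = -1.
|dot| = 1.

1


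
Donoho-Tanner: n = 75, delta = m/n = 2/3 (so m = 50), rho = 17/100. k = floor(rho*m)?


m = 2/3*75 = 50.
rho = 17/100.
rho*m = 17/100*50 = 8.5.
k = floor(8.5) = 8.

8


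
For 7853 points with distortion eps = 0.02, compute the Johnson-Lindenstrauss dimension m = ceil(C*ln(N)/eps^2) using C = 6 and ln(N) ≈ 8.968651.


ln(7853) ≈ 8.968651.
eps^2 = 0.02^2 = 0.0004.
C*ln(N)/eps^2 ≈ 6*8.968651/0.0004 ≈ 134529.765.
m = ceil(134529.765) = 134530.

134530


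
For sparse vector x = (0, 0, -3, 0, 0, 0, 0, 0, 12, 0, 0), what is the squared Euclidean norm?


Non-zero entries: [(2, -3), (8, 12)]
Squares: [9, 144]
||x||_2^2 = sum = 153.

153


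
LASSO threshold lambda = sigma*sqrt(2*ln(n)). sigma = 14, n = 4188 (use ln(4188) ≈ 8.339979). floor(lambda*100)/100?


ln(4188) ≈ 8.339979.
2*ln(n) ≈ 16.679958.
sqrt(2*ln(n)) ≈ sqrt(16.679958) ≈ 4.08411.
lambda ≈ 14*4.08411 = 57.17754.
floor(lambda*100)/100 = 57.17.

57.17


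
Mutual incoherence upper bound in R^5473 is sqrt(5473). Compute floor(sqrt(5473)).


73^2 = 5329 <= 5473 < 5476 = 74^2, so 73 <= sqrt(5473) < 74.
floor(sqrt(5473)) = 73.

73


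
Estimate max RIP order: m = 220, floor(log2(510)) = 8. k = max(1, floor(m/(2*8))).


floor(log2(510)) = 8.
2*8 = 16.
m/(2*floor(log2(n))) = 220/16 ≈ 13.75.
floor = 13.
k = max(1, 13) = 13.

13


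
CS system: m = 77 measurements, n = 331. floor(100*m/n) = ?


100*m/n = 100*77/331 ≈ 23.2628.
floor = 23.

23


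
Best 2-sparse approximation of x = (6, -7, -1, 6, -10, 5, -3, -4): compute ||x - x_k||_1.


Sorted |x_i| descending: [10, 7, 6, 6, 5, 4, 3, 1]
Keep top 2: [10, 7]
Tail entries: [6, 6, 5, 4, 3, 1]
L1 error = sum of tail = 25.

25


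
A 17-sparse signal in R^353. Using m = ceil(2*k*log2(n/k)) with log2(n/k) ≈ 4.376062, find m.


log2(n/k) = log2(353/17) ≈ 4.376062.
2*k*log2(n/k) ≈ 2*17*4.376062 = 148.786108.
m = ceil(148.786108) = 149.

149


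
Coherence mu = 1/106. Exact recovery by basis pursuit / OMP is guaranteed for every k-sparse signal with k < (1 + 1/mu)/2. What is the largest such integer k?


1/mu = 106.
1 + 1/mu = 107.
(1 + 1/mu)/2 = 53.5 is not an integer, so k_max = floor(53.5) = 53.

53


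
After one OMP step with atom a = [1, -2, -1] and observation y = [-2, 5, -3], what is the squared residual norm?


a^T a = 6.
a^T y = -9.
coeff = -9/6 = -3/2.
||r||^2 = 49/2.

49/2


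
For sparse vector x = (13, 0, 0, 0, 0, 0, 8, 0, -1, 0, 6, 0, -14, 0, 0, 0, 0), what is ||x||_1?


Non-zero entries: [(0, 13), (6, 8), (8, -1), (10, 6), (12, -14)]
Absolute values: [13, 8, 1, 6, 14]
||x||_1 = sum = 42.

42


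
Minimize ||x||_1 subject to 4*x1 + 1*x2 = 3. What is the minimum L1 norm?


Axis intercepts:
  x1 = 3/4, x2 = 0: L1 = 3/4
  x1 = 0, x2 = 3: L1 = 3
x* = (3/4, 0)
||x*||_1 = 3/4.

3/4


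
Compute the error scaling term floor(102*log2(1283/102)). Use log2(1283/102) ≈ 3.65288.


log2(n/k) = log2(1283/102) ≈ 3.65288.
k*log2(n/k) ≈ 102*3.65288 = 372.59376.
floor(372.59376) = 372.

372


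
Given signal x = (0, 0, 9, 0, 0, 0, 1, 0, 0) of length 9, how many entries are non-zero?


Non-zero positions: [2, 6].
Sparsity = 2.

2


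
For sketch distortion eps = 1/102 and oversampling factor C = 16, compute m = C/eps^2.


1/eps = 102.
(1/eps)^2 = 10404.
m = 16*10404 = 166464.

166464


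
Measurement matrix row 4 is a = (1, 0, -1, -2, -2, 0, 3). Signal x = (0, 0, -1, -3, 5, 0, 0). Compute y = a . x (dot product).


Non-zero terms: ['-1*-1', '-2*-3', '-2*5']
Products: [1, 6, -10]
y = sum = -3.

-3


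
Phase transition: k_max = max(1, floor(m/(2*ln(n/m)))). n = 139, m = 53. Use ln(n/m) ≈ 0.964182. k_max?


n/m = 139/53.
ln(n/m) ≈ 0.964182.
2*ln(n/m) ≈ 1.928364.
m/(2*ln(n/m)) ≈ 53/1.928364 ≈ 27.4844.
floor = 27.
k_max = max(1, 27) = 27.

27


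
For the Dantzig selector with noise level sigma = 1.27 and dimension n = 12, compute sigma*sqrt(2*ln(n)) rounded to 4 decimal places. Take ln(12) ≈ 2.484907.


ln(12) ≈ 2.484907.
2*ln(n) ≈ 4.969814.
sqrt(2*ln(n)) ≈ sqrt(4.969814) ≈ 2.229308.
threshold ≈ 1.27*2.229308 = 2.83122116 ≈ 2.8312.

2.8312


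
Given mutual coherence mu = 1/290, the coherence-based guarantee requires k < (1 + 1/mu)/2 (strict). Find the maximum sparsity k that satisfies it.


1/mu = 290.
1 + 1/mu = 291.
(1 + 1/mu)/2 = 145.5 is not an integer, so k_max = floor(145.5) = 145.

145


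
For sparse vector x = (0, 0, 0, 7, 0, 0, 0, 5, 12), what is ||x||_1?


Non-zero entries: [(3, 7), (7, 5), (8, 12)]
Absolute values: [7, 5, 12]
||x||_1 = sum = 24.

24


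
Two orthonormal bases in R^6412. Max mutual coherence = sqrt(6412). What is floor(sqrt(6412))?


80^2 = 6400 <= 6412 < 6561 = 81^2, so 80 <= sqrt(6412) < 81.
floor(sqrt(6412)) = 80.

80


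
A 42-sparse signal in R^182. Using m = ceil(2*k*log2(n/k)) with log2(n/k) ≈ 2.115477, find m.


log2(n/k) = log2(182/42) ≈ 2.115477.
2*k*log2(n/k) ≈ 2*42*2.115477 = 177.700068.
m = ceil(177.700068) = 178.

178


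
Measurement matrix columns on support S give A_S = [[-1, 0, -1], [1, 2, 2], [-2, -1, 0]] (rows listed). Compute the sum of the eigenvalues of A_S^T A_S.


Sum of eigenvalues of A_S^T A_S = trace(A_S^T A_S) = sum of squared column norms of A_S.
A_S^T A_S diagonal: [6, 5, 5].
trace = 6 + 5 + 5 = 16.

16


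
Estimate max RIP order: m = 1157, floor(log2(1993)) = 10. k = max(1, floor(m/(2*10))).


floor(log2(1993)) = 10.
2*10 = 20.
m/(2*floor(log2(n))) = 1157/20 ≈ 57.85.
floor = 57.
k = max(1, 57) = 57.

57


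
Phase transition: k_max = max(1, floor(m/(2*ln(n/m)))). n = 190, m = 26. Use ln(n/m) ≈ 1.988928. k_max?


n/m = 190/26 = 95/13.
ln(n/m) ≈ 1.988928.
2*ln(n/m) ≈ 3.977856.
m/(2*ln(n/m)) ≈ 26/3.977856 ≈ 6.5362.
floor = 6.
k_max = max(1, 6) = 6.

6


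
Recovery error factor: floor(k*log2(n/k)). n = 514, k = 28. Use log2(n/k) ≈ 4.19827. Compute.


log2(n/k) = log2(514/28) ≈ 4.19827.
k*log2(n/k) ≈ 28*4.19827 = 117.55156.
floor(117.55156) = 117.

117


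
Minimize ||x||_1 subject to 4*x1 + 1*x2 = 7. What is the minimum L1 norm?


Axis intercepts:
  x1 = 7/4, x2 = 0: L1 = 7/4
  x1 = 0, x2 = 7: L1 = 7
x* = (7/4, 0)
||x*||_1 = 7/4.

7/4


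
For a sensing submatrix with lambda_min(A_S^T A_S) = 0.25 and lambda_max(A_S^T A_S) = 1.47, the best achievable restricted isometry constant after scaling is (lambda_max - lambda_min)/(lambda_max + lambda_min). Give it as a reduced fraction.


lambda_max - lambda_min = 1.47 - 0.25 = 1.22.
lambda_max + lambda_min = 1.47 + 0.25 = 1.72.
delta = 1.22/1.72 = 122/172 = 61/86.

61/86


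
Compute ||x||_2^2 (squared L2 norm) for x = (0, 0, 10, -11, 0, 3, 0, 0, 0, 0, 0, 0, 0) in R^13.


Non-zero entries: [(2, 10), (3, -11), (5, 3)]
Squares: [100, 121, 9]
||x||_2^2 = sum = 230.

230


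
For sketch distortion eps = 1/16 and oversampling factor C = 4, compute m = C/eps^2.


1/eps = 16.
(1/eps)^2 = 256.
m = 4*256 = 1024.

1024


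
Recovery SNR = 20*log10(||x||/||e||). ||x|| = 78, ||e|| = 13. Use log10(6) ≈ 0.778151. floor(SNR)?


||x||/||e|| = 78/13 = 6.
log10(6) ≈ 0.778151.
20*log10(||x||/||e||) ≈ 20*0.778151 = 15.56302.
floor(15.56302) = 15.

15


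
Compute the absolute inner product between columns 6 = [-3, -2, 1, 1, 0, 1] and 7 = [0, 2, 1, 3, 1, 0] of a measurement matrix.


Inner product: -3*0 + -2*2 + 1*1 + 1*3 + 0*1 + 1*0
Products: [0, -4, 1, 3, 0, 0]
Sum = 0.
|dot| = 0.

0


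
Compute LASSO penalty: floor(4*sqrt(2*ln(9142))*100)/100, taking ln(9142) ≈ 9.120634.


ln(9142) ≈ 9.120634.
2*ln(n) ≈ 18.241268.
sqrt(2*ln(n)) ≈ sqrt(18.241268) ≈ 4.27098.
lambda ≈ 4*4.27098 = 17.08392.
floor(lambda*100)/100 = 17.08.

17.08


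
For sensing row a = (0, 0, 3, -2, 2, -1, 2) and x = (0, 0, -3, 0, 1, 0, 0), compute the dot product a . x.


Non-zero terms: ['3*-3', '2*1']
Products: [-9, 2]
y = sum = -7.

-7


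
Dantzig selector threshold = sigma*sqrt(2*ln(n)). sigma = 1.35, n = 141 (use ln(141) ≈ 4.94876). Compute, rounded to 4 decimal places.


ln(141) ≈ 4.94876.
2*ln(n) ≈ 9.89752.
sqrt(2*ln(n)) ≈ sqrt(9.89752) ≈ 3.146032.
threshold ≈ 1.35*3.146032 = 4.2471432 ≈ 4.2471.

4.2471


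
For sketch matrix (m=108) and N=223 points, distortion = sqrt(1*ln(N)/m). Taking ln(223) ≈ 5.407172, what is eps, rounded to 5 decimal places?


ln(223) ≈ 5.407172.
1*ln(N)/m ≈ 1*5.407172/108 ≈ 0.05006641.
eps = sqrt(0.05006641) ≈ 0.2237552 ≈ 0.22376.

0.22376


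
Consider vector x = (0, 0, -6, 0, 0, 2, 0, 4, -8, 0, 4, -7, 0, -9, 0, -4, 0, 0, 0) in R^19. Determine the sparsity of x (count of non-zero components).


Non-zero positions: [2, 5, 7, 8, 10, 11, 13, 15].
Sparsity = 8.

8


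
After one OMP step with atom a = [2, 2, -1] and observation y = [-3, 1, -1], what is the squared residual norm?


a^T a = 9.
a^T y = -3.
coeff = -3/9 = -1/3.
||r||^2 = 10.

10


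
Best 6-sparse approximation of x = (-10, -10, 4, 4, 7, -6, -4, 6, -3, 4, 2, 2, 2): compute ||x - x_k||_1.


Sorted |x_i| descending: [10, 10, 7, 6, 6, 4, 4, 4, 4, 3, 2, 2, 2]
Keep top 6: [10, 10, 7, 6, 6, 4]
Tail entries: [4, 4, 4, 3, 2, 2, 2]
L1 error = sum of tail = 21.

21


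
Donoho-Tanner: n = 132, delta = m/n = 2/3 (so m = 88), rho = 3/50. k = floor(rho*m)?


m = 2/3*132 = 88.
rho = 3/50.
rho*m = 3/50*88 = 5.28.
k = floor(5.28) = 5.

5


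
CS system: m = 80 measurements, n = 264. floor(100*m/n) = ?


100*m/n = 100*80/264 ≈ 30.303.
floor = 30.

30


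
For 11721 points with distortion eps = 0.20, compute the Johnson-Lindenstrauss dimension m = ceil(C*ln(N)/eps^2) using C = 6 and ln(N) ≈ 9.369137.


ln(11721) ≈ 9.369137.
eps^2 = 0.20^2 = 0.04.
C*ln(N)/eps^2 ≈ 6*9.369137/0.04 ≈ 1405.3706.
m = ceil(1405.3706) = 1406.

1406


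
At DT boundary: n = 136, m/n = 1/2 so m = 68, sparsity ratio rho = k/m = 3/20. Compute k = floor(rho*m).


m = 1/2*136 = 68.
rho = 3/20.
rho*m = 3/20*68 = 10.2.
k = floor(10.2) = 10.

10


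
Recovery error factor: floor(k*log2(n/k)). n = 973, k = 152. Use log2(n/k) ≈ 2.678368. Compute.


log2(n/k) = log2(973/152) ≈ 2.678368.
k*log2(n/k) ≈ 152*2.678368 = 407.111936.
floor(407.111936) = 407.

407


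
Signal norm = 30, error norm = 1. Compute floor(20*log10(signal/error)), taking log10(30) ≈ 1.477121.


||x||/||e|| = 30/1 = 30.
log10(30) ≈ 1.477121.
20*log10(||x||/||e||) ≈ 20*1.477121 = 29.54242.
floor(29.54242) = 29.

29


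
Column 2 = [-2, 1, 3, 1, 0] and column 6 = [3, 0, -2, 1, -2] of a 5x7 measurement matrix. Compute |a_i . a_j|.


Inner product: -2*3 + 1*0 + 3*-2 + 1*1 + 0*-2
Products: [-6, 0, -6, 1, 0]
Sum = -11.
|dot| = 11.

11


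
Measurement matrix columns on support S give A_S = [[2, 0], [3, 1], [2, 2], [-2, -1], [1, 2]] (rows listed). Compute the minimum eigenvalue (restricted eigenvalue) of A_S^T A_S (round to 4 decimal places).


A_S^T A_S = [[22, 11], [11, 10]].
trace = 32.
det = 99.
disc = trace^2 - 4*det = 1024 - 4*99 = 628.
sqrt(628) ≈ 25.059928.
lam_min = (32 - sqrt(628))/2 ≈ (32 - 25.059928)/2 = 3.470036 ≈ 3.4700.

3.4700


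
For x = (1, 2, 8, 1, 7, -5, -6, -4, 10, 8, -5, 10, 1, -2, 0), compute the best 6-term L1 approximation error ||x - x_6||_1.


Sorted |x_i| descending: [10, 10, 8, 8, 7, 6, 5, 5, 4, 2, 2, 1, 1, 1, 0]
Keep top 6: [10, 10, 8, 8, 7, 6]
Tail entries: [5, 5, 4, 2, 2, 1, 1, 1, 0]
L1 error = sum of tail = 21.

21


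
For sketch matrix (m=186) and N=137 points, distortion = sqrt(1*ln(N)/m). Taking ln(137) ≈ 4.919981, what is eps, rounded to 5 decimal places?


ln(137) ≈ 4.919981.
1*ln(N)/m ≈ 1*4.919981/186 ≈ 0.02645151.
eps = sqrt(0.02645151) ≈ 0.1626392 ≈ 0.16264.

0.16264


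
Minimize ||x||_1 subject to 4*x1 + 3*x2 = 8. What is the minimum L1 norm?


Axis intercepts:
  x1 = 2, x2 = 0: L1 = 2
  x1 = 0, x2 = 8/3: L1 = 8/3
x* = (2, 0)
||x*||_1 = 2.

2


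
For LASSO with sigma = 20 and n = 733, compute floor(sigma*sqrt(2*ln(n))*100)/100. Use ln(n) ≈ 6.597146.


ln(733) ≈ 6.597146.
2*ln(n) ≈ 13.194292.
sqrt(2*ln(n)) ≈ sqrt(13.194292) ≈ 3.632395.
lambda ≈ 20*3.632395 = 72.6479.
floor(lambda*100)/100 = 72.64.

72.64


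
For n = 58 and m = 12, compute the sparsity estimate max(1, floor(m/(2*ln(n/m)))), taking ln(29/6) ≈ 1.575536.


n/m = 58/12 = 29/6.
ln(n/m) ≈ 1.575536.
2*ln(n/m) ≈ 3.151072.
m/(2*ln(n/m)) ≈ 12/3.151072 ≈ 3.8082.
floor = 3.
k_max = max(1, 3) = 3.

3


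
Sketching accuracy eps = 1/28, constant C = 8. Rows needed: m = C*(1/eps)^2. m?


1/eps = 28.
(1/eps)^2 = 784.
m = 8*784 = 6272.

6272


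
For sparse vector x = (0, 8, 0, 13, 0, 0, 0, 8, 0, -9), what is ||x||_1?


Non-zero entries: [(1, 8), (3, 13), (7, 8), (9, -9)]
Absolute values: [8, 13, 8, 9]
||x||_1 = sum = 38.

38
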